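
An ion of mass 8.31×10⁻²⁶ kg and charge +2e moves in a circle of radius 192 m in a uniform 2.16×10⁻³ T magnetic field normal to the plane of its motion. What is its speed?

v ≈ 1.60×10⁶ m/s

From |q|vB = mv²/r, v = |q|Br/m.
v = (3.204×10⁻¹⁹)(2.16×10⁻³)(192)/8.31×10⁻²⁶ ≈ 1.60×10⁶ m/s.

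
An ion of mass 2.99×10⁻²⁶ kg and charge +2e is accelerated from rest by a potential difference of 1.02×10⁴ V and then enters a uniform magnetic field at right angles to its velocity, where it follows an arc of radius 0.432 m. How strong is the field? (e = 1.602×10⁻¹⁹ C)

v = √(2|q|V/m) = √(2·3.204×10⁻¹⁹·1.02×10⁴/2.99×10⁻²⁶) ≈ 4.675×10⁵ m/s.
B = mv/(|q|r) = (2.99×10⁻²⁶)(4.675×10⁵)/((3.204×10⁻¹⁹)(0.432)) ≈ 0.101 T.

B ≈ 0.101 T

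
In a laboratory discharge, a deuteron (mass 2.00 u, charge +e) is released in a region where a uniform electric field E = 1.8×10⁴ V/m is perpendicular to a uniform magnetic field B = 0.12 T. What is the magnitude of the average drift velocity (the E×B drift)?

The steady drift has the magnetic force balancing the electric force, so v_d = E/B.
v_d = 1.8×10⁴/0.12 = 1.5×10⁵ m/s.

v_d ≈ 1.5×10⁵ m/s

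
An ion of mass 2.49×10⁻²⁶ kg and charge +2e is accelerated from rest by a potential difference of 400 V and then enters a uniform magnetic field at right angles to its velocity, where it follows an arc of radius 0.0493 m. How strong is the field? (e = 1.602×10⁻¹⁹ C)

v = √(2|q|V/m) = √(2·3.204×10⁻¹⁹·400/2.49×10⁻²⁶) ≈ 1.015×10⁵ m/s.
B = mv/(|q|r) = (2.49×10⁻²⁶)(1.015×10⁵)/((3.204×10⁻¹⁹)(0.0493)) ≈ 0.160 T.

B ≈ 0.160 T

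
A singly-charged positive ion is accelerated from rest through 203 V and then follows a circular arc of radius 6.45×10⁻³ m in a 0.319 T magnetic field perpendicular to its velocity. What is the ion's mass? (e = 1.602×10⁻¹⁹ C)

Combine |q|V = ½mv² and r = mv/(|q|B): eliminate v to get m = qB²r²/(2V).
m = (1.602×10⁻¹⁹)(0.319)²(6.45×10⁻³)²/(2·203) ≈ 1.67×10⁻²⁷ kg.

m ≈ 1.67×10⁻²⁷ kg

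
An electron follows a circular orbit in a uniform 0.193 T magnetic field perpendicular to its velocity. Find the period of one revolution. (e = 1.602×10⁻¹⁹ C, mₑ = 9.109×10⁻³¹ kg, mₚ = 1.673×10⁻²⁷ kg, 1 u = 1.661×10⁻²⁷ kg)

T ≈ 1.85×10⁻¹⁰ s

The cyclotron period depends only on m, q, B: T = 2πm/(|q|B).
T = 2π(9.109×10⁻³¹)/((1.602×10⁻¹⁹)(0.193)) ≈ 1.85×10⁻¹⁰ s.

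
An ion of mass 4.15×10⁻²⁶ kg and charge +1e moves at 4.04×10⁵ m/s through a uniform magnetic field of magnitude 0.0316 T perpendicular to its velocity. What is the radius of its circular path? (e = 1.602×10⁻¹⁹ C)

The magnetic force provides the centripetal force: |q|vB = mv²/r.
r = mv/(|q|B) = (4.15×10⁻²⁶)(4.04×10⁵)/((1.602×10⁻¹⁹)(0.0316)) ≈ 3.31 m.

r ≈ 3.31 m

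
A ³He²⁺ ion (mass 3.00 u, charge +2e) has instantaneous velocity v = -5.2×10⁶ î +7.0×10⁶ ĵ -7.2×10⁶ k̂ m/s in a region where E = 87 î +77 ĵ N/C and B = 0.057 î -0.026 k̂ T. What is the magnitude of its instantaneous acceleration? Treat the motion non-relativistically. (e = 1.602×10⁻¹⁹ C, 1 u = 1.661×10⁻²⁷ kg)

|a| ≈ 4.50×10¹³ m/s²

v×B = (-1.82×10⁵, -5.46×10⁵, -3.99×10⁵) N/C.
E + v×B = (-1.82×10⁵, -5.46×10⁵, -3.99×10⁵) N/C.
F = q(E + v×B) = (3.204×10⁻¹⁹ C)·(-1.82×10⁵, -5.46×10⁵, -3.99×10⁵) = (-5.83×10⁻¹⁴, -1.75×10⁻¹³, -1.28×10⁻¹³) N.
|a| = |F|/m = 2.243×10⁻¹³/4.983×10⁻²⁷ ≈ 4.50×10¹³ m/s².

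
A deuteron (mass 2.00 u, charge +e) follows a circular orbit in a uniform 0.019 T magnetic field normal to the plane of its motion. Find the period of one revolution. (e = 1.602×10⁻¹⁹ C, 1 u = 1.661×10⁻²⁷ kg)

T ≈ 6.9×10⁻⁶ s

The cyclotron period depends only on m, q, B: T = 2πm/(|q|B).
T = 2π(3.322×10⁻²⁷)/((1.602×10⁻¹⁹)(0.019)) ≈ 6.9×10⁻⁶ s.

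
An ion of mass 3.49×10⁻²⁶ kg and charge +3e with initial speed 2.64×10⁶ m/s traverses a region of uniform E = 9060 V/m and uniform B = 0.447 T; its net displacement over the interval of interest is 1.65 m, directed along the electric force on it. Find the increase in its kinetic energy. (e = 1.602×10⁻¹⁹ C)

The magnetic force is always ⟂ v and does no work; only the electric force changes KE.
ΔKE = F_E · d = |q|E d = (4.806×10⁻¹⁹)(9060)(1.65) ≈ 7.18×10⁻¹⁵ J.

ΔKE ≈ 7.18×10⁻¹⁵ J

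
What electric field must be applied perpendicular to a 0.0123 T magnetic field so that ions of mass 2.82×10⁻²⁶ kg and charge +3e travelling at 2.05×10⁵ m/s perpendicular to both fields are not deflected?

E = 2520 V/m

For straight-line motion qE = qvB, so E = vB.
E = 2.05×10⁵ × 0.0123 = 2520 V/m.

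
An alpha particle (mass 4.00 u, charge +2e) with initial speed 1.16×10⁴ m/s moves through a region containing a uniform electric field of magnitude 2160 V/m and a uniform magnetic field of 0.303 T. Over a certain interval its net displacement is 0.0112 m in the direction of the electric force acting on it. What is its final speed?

v_f ≈ 4.97×10⁴ m/s

B does no work; ΔKE = |q|E d.
½mv_f² = ½mv₀² + |q|Ed = ½(6.644×10⁻²⁷)(1.16×10⁴)² + (3.204×10⁻¹⁹)(2160)(0.0112) ≈ 4.470×10⁻¹⁹ J + 7.751×10⁻¹⁸ J ≈ 8.198×10⁻¹⁸ J.
v_f = √(2·8.198×10⁻¹⁸/6.644×10⁻²⁷) ≈ 4.97×10⁴ m/s.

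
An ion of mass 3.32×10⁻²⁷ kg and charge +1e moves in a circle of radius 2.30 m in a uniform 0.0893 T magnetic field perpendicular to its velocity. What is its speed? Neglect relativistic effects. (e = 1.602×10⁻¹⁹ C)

From |q|vB = mv²/r, v = |q|Br/m.
v = (1.602×10⁻¹⁹)(0.0893)(2.30)/3.32×10⁻²⁷ ≈ 9.91×10⁶ m/s.

v ≈ 9.91×10⁶ m/s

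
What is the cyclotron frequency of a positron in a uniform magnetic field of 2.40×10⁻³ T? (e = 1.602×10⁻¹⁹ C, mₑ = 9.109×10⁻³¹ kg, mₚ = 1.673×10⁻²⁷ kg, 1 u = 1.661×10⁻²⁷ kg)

f = |q|B/(2πm).
f = (1.602×10⁻¹⁹)(2.40×10⁻³)/(2π·9.109×10⁻³¹) ≈ 6.72×10⁷ Hz.

f ≈ 6.72×10⁷ Hz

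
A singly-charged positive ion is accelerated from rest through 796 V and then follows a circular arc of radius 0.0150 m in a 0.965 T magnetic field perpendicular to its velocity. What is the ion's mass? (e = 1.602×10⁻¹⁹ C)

m ≈ 2.11×10⁻²⁶ kg

Combine |q|V = ½mv² and r = mv/(|q|B): eliminate v to get m = qB²r²/(2V).
m = (1.602×10⁻¹⁹)(0.965)²(0.0150)²/(2·796) ≈ 2.11×10⁻²⁶ kg.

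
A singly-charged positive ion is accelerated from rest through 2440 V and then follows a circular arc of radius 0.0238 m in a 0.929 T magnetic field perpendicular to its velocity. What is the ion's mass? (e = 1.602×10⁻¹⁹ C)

m ≈ 1.60×10⁻²⁶ kg

Combine |q|V = ½mv² and r = mv/(|q|B): eliminate v to get m = qB²r²/(2V).
m = (1.602×10⁻¹⁹)(0.929)²(0.0238)²/(2·2440) ≈ 1.60×10⁻²⁶ kg.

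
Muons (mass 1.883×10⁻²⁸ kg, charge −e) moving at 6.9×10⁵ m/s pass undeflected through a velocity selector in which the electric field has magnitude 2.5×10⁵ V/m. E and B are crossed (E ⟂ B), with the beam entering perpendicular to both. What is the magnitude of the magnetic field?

B = 0.36 T

Balance of forces in the selector: qE = qvB ⇒ B = E/v.
B = 2.5×10⁵/6.9×10⁵ = 0.36 T.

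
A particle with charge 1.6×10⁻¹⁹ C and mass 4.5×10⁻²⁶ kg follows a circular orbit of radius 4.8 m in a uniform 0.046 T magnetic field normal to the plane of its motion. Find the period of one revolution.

The cyclotron period depends only on m, q, B: T = 2πm/(|q|B).
T = 2π(4.5×10⁻²⁶)/((1.6×10⁻¹⁹)(0.046)) ≈ 3.8×10⁻⁵ s.

T ≈ 3.8×10⁻⁵ s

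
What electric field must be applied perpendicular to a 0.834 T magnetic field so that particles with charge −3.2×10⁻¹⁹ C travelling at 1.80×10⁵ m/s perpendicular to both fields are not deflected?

E = 1.50×10⁵ V/m

For straight-line motion qE = qvB, so E = vB.
E = 1.80×10⁵ × 0.834 = 1.50×10⁵ V/m.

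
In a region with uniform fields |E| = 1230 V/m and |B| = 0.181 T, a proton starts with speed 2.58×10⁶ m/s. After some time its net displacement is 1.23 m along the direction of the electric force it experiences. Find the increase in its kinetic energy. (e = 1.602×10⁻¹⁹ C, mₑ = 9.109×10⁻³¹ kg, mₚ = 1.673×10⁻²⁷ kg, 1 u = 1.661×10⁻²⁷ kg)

ΔKE ≈ 2.42×10⁻¹⁶ J

The magnetic force is always ⟂ v and does no work; only the electric force changes KE.
ΔKE = F_E · d = |q|E d = (1.602×10⁻¹⁹)(1230)(1.23) ≈ 2.42×10⁻¹⁶ J.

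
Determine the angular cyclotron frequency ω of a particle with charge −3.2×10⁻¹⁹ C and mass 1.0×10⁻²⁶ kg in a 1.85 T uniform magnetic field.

ω ≈ 5.92×10⁷ rad/s

ω = |q|B/m.
ω = (3.2×10⁻¹⁹)(1.85)/1.0×10⁻²⁶ ≈ 5.92×10⁷ rad/s.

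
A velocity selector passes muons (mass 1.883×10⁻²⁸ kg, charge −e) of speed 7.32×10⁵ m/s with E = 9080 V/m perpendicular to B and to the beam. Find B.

Balance of forces in the selector: qE = qvB ⇒ B = E/v.
B = 9080/7.32×10⁵ = 0.0124 T.

B = 0.0124 T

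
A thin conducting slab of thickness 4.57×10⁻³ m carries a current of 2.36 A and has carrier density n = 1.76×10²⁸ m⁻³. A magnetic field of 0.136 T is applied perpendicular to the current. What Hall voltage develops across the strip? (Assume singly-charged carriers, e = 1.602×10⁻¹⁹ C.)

V_H ≈ 2.49×10⁻⁸ V

V_H = IB/(n e t).
V_H = (2.36)(0.136)/((1.76×10²⁸)(1.602×10⁻¹⁹)(4.57×10⁻³)) ≈ 2.49×10⁻⁸ V.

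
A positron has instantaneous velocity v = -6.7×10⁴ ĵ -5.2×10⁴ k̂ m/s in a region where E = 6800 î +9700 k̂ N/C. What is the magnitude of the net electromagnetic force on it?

|F| ≈ 1.90×10⁻¹⁵ N

Only an electric field acts, so F = qE = (1.602×10⁻¹⁹ C)·(6800, 0, 9700) = (1.09×10⁻¹⁵, 0, 1.55×10⁻¹⁵) N.
|F| = 1.90×10⁻¹⁵ N.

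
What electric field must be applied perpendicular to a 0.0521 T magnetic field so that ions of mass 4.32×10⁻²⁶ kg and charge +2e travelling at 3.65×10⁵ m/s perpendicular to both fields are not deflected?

E = 1.90×10⁴ V/m

For straight-line motion qE = qvB, so E = vB.
E = 3.65×10⁵ × 0.0521 = 1.90×10⁴ V/m.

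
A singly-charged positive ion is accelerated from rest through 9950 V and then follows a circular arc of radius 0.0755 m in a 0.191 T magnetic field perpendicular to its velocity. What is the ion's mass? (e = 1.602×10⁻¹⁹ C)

m ≈ 1.67×10⁻²⁷ kg

Combine |q|V = ½mv² and r = mv/(|q|B): eliminate v to get m = qB²r²/(2V).
m = (1.602×10⁻¹⁹)(0.191)²(0.0755)²/(2·9950) ≈ 1.67×10⁻²⁷ kg.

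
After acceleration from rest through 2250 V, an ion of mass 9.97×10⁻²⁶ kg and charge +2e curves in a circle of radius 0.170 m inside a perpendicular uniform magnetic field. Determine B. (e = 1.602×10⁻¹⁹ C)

v = √(2|q|V/m) = √(2·3.204×10⁻¹⁹·2250/9.97×10⁻²⁶) ≈ 1.203×10⁵ m/s.
B = mv/(|q|r) = (9.97×10⁻²⁶)(1.203×10⁵)/((3.204×10⁻¹⁹)(0.170)) ≈ 0.220 T.

B ≈ 0.220 T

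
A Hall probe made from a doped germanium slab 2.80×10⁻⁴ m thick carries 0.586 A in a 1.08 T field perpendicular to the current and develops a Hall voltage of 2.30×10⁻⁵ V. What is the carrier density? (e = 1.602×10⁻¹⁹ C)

n ≈ 6.13×10²⁶ m⁻³

From V_H = IB/(n e t), n = IB/(V_H e t).
n = (0.586)(1.08)/((2.30×10⁻⁵)(1.602×10⁻¹⁹)(2.80×10⁻⁴)) ≈ 6.13×10²⁶ m⁻³.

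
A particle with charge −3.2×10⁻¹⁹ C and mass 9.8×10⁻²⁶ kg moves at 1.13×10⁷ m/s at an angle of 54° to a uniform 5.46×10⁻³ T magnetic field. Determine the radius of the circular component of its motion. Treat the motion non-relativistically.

v⊥ = v sinθ = 1.13×10⁷·sin54° ≈ 9.142×10⁶ m/s.
r = m v⊥/(|q|B) = (9.8×10⁻²⁶)(9.142×10⁶)/((3.2×10⁻¹⁹)(5.46×10⁻³)) ≈ 513 m.

r ≈ 513 m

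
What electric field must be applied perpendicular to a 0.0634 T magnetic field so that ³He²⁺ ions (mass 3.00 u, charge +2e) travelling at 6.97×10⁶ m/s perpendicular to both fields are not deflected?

E = 4.42×10⁵ V/m

For straight-line motion qE = qvB, so E = vB.
E = 6.97×10⁶ × 0.0634 = 4.42×10⁵ V/m.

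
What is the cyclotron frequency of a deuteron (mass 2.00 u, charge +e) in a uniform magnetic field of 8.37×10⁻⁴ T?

f ≈ 6420 Hz

f = |q|B/(2πm).
f = (1.602×10⁻¹⁹)(8.37×10⁻⁴)/(2π·3.322×10⁻²⁷) ≈ 6420 Hz.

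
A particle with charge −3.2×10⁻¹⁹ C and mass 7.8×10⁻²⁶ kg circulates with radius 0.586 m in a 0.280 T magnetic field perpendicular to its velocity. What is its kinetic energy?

v = |q|Br/m, then KE = ½mv² = (qBr)²/(2m).
v = (3.2×10⁻¹⁹)(0.280)(0.586)/7.8×10⁻²⁶ ≈ 6.731×10⁵ m/s.
KE = ½(7.8×10⁻²⁶)(6.731×10⁵)² ≈ 1.77×10⁻¹⁴ J = 1.10×10⁵ eV.

KE ≈ 1.10×10⁵ eV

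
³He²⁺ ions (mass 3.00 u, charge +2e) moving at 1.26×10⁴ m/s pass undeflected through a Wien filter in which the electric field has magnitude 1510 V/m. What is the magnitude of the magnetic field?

Balance of forces in the selector: qE = qvB ⇒ B = E/v.
B = 1510/1.26×10⁴ = 0.120 T.

B = 0.120 T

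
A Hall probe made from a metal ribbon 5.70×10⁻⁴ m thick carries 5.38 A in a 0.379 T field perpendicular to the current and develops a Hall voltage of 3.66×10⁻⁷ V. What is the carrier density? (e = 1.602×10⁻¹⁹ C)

From V_H = IB/(n e t), n = IB/(V_H e t).
n = (5.38)(0.379)/((3.66×10⁻⁷)(1.602×10⁻¹⁹)(5.70×10⁻⁴)) ≈ 6.10×10²⁸ m⁻³.

n ≈ 6.10×10²⁸ m⁻³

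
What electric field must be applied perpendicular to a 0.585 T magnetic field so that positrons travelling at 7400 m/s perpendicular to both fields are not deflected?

For straight-line motion qE = qvB, so E = vB.
E = 7400 × 0.585 = 4330 V/m.

E = 4330 V/m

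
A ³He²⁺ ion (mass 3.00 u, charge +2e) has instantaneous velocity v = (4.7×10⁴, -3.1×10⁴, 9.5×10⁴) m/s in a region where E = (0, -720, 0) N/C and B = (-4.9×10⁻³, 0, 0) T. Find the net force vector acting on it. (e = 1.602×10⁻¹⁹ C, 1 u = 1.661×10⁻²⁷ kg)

F ≈ (0, -3.80×10⁻¹⁶, -4.87×10⁻¹⁷) N

v×B = (0, -466, -152) N/C.
E + v×B = (0, -1190, -152) N/C.
F = q(E + v×B) = (3.204×10⁻¹⁹ C)·(0, -1190, -152) = (0, -3.80×10⁻¹⁶, -4.87×10⁻¹⁷) N.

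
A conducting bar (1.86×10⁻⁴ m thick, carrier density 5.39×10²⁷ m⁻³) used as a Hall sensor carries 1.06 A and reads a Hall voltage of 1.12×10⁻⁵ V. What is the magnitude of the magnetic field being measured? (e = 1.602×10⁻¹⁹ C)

From V_H = IB/(n e t), B = V_H n e t / I.
B = (1.12×10⁻⁵)(5.39×10²⁷)(1.602×10⁻¹⁹)(1.86×10⁻⁴)/1.06 ≈ 1.70 T.

B ≈ 1.70 T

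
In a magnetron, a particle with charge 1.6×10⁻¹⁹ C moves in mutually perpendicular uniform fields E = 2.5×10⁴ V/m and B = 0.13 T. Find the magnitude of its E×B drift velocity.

v_d ≈ 1.9×10⁵ m/s

In crossed fields the guiding centre drifts at v_d = |E×B|/B² = E/B, independent of charge and mass.
v_d = 2.5×10⁴/0.13 = 1.9×10⁵ m/s.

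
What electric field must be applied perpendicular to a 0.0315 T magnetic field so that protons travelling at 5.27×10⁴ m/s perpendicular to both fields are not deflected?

For straight-line motion qE = qvB, so E = vB.
E = 5.27×10⁴ × 0.0315 = 1660 V/m.

E = 1660 V/m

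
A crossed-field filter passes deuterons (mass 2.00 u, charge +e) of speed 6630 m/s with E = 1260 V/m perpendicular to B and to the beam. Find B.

B = 0.190 T

Balance of forces in the selector: qE = qvB ⇒ B = E/v.
B = 1260/6630 = 0.190 T.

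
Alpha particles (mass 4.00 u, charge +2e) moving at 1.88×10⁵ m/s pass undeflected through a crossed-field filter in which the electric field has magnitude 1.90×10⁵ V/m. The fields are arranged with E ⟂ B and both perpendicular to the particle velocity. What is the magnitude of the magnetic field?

B = 1.01 T

Balance of forces in the selector: qE = qvB ⇒ B = E/v.
B = 1.90×10⁵/1.88×10⁵ = 1.01 T.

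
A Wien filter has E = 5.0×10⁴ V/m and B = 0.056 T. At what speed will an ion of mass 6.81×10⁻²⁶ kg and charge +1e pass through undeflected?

v = 8.9×10⁵ m/s

Zero net Lorentz force requires |qE| = |q v×B|, i.e. E = vB.
v = E/B = 5.0×10⁴/0.056 = 8.9×10⁵ m/s.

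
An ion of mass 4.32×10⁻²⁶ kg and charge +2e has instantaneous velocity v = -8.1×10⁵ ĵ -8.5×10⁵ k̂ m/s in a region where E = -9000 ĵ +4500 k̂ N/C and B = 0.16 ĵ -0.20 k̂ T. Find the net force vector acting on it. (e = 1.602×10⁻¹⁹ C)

v×B = (2.98×10⁵, 0, 0) N/C.
E + v×B = (2.98×10⁵, -9000, 4500) N/C.
F = q(E + v×B) = (3.204×10⁻¹⁹ C)·(2.98×10⁵, -9000, 4500) = (9.55×10⁻¹⁴, -2.88×10⁻¹⁵, 1.44×10⁻¹⁵) N.

F ≈ (9.55×10⁻¹⁴, -2.88×10⁻¹⁵, 1.44×10⁻¹⁵) N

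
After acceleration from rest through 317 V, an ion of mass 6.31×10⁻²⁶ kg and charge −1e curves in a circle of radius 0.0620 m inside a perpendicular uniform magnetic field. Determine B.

v = √(2|q|V/m) = √(2·1.602×10⁻¹⁹·317/6.31×10⁻²⁶) ≈ 4.012×10⁴ m/s.
B = mv/(|q|r) = (6.31×10⁻²⁶)(4.012×10⁴)/((1.602×10⁻¹⁹)(0.0620)) ≈ 0.255 T.

B ≈ 0.255 T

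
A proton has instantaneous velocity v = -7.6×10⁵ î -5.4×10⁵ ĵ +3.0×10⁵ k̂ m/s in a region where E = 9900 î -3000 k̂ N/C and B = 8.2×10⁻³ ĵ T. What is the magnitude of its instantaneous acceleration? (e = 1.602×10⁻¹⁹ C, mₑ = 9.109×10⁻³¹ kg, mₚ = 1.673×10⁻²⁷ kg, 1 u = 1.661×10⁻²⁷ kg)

|a| ≈ 1.14×10¹² m/s²

v×B = (-2460, 0, -6230) N/C.
E + v×B = (7440, 0, -9230) N/C.
F = q(E + v×B) = (1.602×10⁻¹⁹ C)·(7440, 0, -9230) = (1.19×10⁻¹⁵, 0, -1.48×10⁻¹⁵) N.
|a| = |F|/m = 1.899×10⁻¹⁵/1.673×10⁻²⁷ ≈ 1.14×10¹² m/s².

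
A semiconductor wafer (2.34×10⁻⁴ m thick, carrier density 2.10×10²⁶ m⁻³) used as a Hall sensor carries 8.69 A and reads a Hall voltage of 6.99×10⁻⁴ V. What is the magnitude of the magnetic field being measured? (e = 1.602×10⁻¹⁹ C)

From V_H = IB/(n e t), B = V_H n e t / I.
B = (6.99×10⁻⁴)(2.10×10²⁶)(1.602×10⁻¹⁹)(2.34×10⁻⁴)/8.69 ≈ 0.633 T.

B ≈ 0.633 T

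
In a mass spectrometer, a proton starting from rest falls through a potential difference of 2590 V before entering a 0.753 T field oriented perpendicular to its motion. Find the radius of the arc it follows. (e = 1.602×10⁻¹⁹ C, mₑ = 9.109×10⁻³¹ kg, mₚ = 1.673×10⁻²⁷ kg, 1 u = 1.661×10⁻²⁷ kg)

r ≈ 9.77×10⁻³ m

Acceleration: |q|V = ½mv² ⇒ v = √(2|q|V/m) = √(2·1.602×10⁻¹⁹·2590/1.673×10⁻²⁷) ≈ 7.043×10⁵ m/s.
In the field: r = mv/(|q|B) = (1.673×10⁻²⁷)(7.043×10⁵)/((1.602×10⁻¹⁹)(0.753)) ≈ 9.77×10⁻³ m.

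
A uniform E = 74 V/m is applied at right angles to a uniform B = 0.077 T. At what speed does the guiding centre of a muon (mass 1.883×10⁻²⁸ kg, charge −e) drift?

v_d ≈ 960 m/s

The steady drift has the magnetic force balancing the electric force, so v_d = E/B.
v_d = 74/0.077 = 960 m/s.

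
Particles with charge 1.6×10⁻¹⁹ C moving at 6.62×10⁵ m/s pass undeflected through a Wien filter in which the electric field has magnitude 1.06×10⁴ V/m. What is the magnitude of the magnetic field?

B = 0.0160 T

Balance of forces in the selector: qE = qvB ⇒ B = E/v.
B = 1.06×10⁴/6.62×10⁵ = 0.0160 T.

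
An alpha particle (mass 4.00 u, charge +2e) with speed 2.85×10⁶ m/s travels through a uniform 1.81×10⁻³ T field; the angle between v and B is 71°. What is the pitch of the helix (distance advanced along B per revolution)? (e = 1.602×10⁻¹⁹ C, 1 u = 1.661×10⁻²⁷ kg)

p ≈ 66.8 m

v∥ = v cosθ = 2.85×10⁶·cos71° ≈ 9.279×10⁵ m/s.
T = 2πm/(|q|B) = 2π(6.644×10⁻²⁷)/((3.204×10⁻¹⁹)(1.81×10⁻³)) ≈ 7.198×10⁻⁵ s.
pitch = v∥ T = (9.279×10⁵)(7.198×10⁻⁵) ≈ 66.8 m.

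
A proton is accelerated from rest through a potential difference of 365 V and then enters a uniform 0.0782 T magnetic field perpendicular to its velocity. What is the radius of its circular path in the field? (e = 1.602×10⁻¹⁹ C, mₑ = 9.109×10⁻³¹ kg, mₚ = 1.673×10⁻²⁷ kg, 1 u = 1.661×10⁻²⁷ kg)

Acceleration: |q|V = ½mv² ⇒ v = √(2|q|V/m) = √(2·1.602×10⁻¹⁹·365/1.673×10⁻²⁷) ≈ 2.644×10⁵ m/s.
In the field: r = mv/(|q|B) = (1.673×10⁻²⁷)(2.644×10⁵)/((1.602×10⁻¹⁹)(0.0782)) ≈ 0.0353 m.

r ≈ 0.0353 m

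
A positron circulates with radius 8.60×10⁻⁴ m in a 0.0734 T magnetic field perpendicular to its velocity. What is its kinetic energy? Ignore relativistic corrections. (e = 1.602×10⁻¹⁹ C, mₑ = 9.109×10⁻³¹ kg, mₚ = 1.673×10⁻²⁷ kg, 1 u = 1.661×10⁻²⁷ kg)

KE ≈ 5.61×10⁻¹⁷ J

v = |q|Br/m, then KE = ½mv² = (qBr)²/(2m).
v = (1.602×10⁻¹⁹)(0.0734)(8.60×10⁻⁴)/9.109×10⁻³¹ ≈ 1.110×10⁷ m/s.
KE = ½(9.109×10⁻³¹)(1.110×10⁷)² ≈ 5.61×10⁻¹⁷ J.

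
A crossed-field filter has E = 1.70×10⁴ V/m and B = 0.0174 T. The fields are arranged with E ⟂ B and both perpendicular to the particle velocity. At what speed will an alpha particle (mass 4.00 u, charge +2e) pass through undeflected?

v = 9.77×10⁵ m/s

For undeflected motion the electric and magnetic forces balance: qE = qvB.
v = E/B = 1.70×10⁴/0.0174 = 9.77×10⁵ m/s.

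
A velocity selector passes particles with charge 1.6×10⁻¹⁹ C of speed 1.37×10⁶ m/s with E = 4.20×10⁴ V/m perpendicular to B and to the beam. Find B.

Balance of forces in the selector: qE = qvB ⇒ B = E/v.
B = 4.20×10⁴/1.37×10⁶ = 0.0307 T.

B = 0.0307 T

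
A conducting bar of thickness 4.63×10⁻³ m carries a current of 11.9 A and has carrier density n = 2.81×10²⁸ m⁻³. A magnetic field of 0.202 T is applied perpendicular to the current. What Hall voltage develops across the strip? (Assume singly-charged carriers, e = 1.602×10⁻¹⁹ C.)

V_H ≈ 1.15×10⁻⁷ V

V_H = IB/(n e t).
V_H = (11.9)(0.202)/((2.81×10²⁸)(1.602×10⁻¹⁹)(4.63×10⁻³)) ≈ 1.15×10⁻⁷ V.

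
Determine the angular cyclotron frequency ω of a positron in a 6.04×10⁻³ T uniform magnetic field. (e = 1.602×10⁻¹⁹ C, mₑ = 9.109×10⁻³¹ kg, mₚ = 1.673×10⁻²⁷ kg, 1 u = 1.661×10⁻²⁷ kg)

ω = |q|B/m.
ω = (1.602×10⁻¹⁹)(6.04×10⁻³)/9.109×10⁻³¹ ≈ 1.06×10⁹ rad/s.

ω ≈ 1.06×10⁹ rad/s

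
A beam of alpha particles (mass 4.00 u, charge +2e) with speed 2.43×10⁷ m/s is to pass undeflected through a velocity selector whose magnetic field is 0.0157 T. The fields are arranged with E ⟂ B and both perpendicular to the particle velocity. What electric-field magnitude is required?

E = 3.82×10⁵ V/m

For straight-line motion qE = qvB, so E = vB.
E = 2.43×10⁷ × 0.0157 = 3.82×10⁵ V/m.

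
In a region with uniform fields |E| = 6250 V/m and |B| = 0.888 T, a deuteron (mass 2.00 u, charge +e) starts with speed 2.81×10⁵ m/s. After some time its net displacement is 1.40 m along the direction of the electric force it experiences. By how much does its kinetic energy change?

The magnetic force is always ⟂ v and does no work; only the electric force changes KE.
ΔKE = F_E · d = |q|E d = (1.602×10⁻¹⁹)(6250)(1.40) ≈ 1.40×10⁻¹⁵ J.

ΔKE ≈ 1.40×10⁻¹⁵ J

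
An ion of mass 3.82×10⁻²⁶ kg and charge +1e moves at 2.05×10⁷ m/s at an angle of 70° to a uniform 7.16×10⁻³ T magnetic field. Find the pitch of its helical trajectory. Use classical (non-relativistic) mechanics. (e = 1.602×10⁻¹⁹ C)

v∥ = v cosθ = 2.05×10⁷·cos70° ≈ 7.011×10⁶ m/s.
T = 2πm/(|q|B) = 2π(3.82×10⁻²⁶)/((1.602×10⁻¹⁹)(7.16×10⁻³)) ≈ 2.093×10⁻⁴ s.
pitch = v∥ T = (7.011×10⁶)(2.093×10⁻⁴) ≈ 1470 m.

p ≈ 1470 m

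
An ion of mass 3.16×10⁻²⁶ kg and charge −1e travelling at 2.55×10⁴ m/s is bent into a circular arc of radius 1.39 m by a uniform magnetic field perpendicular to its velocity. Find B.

From |q|vB = mv²/r, B = mv/(|q|r).
B = (3.16×10⁻²⁶)(2.55×10⁴)/((1.602×10⁻¹⁹)(1.39)) ≈ 3.62×10⁻³ T.

B ≈ 3.62×10⁻³ T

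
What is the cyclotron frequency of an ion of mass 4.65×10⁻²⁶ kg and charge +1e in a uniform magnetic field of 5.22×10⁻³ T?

f = |q|B/(2πm).
f = (1.602×10⁻¹⁹)(5.22×10⁻³)/(2π·4.65×10⁻²⁶) ≈ 2860 Hz.

f ≈ 2860 Hz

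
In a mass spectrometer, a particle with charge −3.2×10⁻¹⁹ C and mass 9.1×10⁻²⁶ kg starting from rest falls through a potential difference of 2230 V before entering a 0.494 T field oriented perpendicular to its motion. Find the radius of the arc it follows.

r ≈ 0.0721 m

Acceleration: |q|V = ½mv² ⇒ v = √(2|q|V/m) = √(2·3.2×10⁻¹⁹·2230/9.1×10⁻²⁶) ≈ 1.252×10⁵ m/s.
In the field: r = mv/(|q|B) = (9.1×10⁻²⁶)(1.252×10⁵)/((3.2×10⁻¹⁹)(0.494)) ≈ 0.0721 m.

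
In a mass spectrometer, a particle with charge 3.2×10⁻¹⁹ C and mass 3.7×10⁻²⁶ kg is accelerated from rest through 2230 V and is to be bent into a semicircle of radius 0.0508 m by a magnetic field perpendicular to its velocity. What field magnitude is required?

v = √(2|q|V/m) = √(2·3.2×10⁻¹⁹·2230/3.7×10⁻²⁶) ≈ 1.964×10⁵ m/s.
B = mv/(|q|r) = (3.7×10⁻²⁶)(1.964×10⁵)/((3.2×10⁻¹⁹)(0.0508)) ≈ 0.447 T.

B ≈ 0.447 T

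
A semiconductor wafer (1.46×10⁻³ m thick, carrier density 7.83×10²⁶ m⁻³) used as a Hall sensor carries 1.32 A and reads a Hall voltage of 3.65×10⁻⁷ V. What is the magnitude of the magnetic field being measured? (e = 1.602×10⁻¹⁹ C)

B ≈ 0.0506 T

From V_H = IB/(n e t), B = V_H n e t / I.
B = (3.65×10⁻⁷)(7.83×10²⁶)(1.602×10⁻¹⁹)(1.46×10⁻³)/1.32 ≈ 0.0506 T.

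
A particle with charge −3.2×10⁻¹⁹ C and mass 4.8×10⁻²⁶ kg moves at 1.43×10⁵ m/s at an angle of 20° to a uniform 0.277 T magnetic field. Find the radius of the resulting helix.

r ≈ 0.0265 m

v⊥ = v sinθ = 1.43×10⁵·sin20° ≈ 4.891×10⁴ m/s.
r = m v⊥/(|q|B) = (4.8×10⁻²⁶)(4.891×10⁴)/((3.2×10⁻¹⁹)(0.277)) ≈ 0.0265 m.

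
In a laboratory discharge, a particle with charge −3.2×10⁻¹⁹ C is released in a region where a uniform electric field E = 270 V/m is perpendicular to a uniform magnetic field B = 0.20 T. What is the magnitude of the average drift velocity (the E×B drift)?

v_d ≈ 1400 m/s

The steady drift has the magnetic force balancing the electric force, so v_d = E/B.
v_d = 270/0.20 = 1400 m/s.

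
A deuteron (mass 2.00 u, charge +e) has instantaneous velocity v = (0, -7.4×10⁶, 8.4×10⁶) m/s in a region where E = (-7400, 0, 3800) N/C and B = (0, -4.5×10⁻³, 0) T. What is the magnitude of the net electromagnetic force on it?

|F| ≈ 4.91×10⁻¹⁵ N

v×B = (3.78×10⁴, 0, 0) N/C.
E + v×B = (3.04×10⁴, 0, 3800) N/C.
F = q(E + v×B) = (1.602×10⁻¹⁹ C)·(3.04×10⁴, 0, 3800) = (4.87×10⁻¹⁵, 0, 6.09×10⁻¹⁶) N.
|F| = 4.91×10⁻¹⁵ N.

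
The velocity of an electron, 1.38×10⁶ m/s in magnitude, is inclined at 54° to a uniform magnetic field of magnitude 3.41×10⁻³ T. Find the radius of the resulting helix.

v⊥ = v sinθ = 1.38×10⁶·sin54° ≈ 1.116×10⁶ m/s.
r = m v⊥/(|q|B) = (9.109×10⁻³¹)(1.116×10⁶)/((1.602×10⁻¹⁹)(3.41×10⁻³)) ≈ 1.86×10⁻³ m.

r ≈ 1.86×10⁻³ m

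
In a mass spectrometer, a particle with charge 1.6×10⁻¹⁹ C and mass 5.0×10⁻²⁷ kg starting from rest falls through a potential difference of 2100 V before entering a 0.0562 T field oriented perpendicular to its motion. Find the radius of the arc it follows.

Acceleration: |q|V = ½mv² ⇒ v = √(2|q|V/m) = √(2·1.6×10⁻¹⁹·2100/5.0×10⁻²⁷) ≈ 3.666×10⁵ m/s.
In the field: r = mv/(|q|B) = (5.0×10⁻²⁷)(3.666×10⁵)/((1.6×10⁻¹⁹)(0.0562)) ≈ 0.204 m.

r ≈ 0.204 m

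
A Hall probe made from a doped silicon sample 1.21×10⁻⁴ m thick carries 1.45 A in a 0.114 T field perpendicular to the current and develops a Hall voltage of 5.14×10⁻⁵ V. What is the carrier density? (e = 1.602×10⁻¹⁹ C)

From V_H = IB/(n e t), n = IB/(V_H e t).
n = (1.45)(0.114)/((5.14×10⁻⁵)(1.602×10⁻¹⁹)(1.21×10⁻⁴)) ≈ 1.66×10²⁶ m⁻³.

n ≈ 1.66×10²⁶ m⁻³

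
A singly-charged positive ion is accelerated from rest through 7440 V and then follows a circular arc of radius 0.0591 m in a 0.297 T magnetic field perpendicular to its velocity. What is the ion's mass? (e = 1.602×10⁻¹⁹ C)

m ≈ 3.32×10⁻²⁷ kg

Combine |q|V = ½mv² and r = mv/(|q|B): eliminate v to get m = qB²r²/(2V).
m = (1.602×10⁻¹⁹)(0.297)²(0.0591)²/(2·7440) ≈ 3.32×10⁻²⁷ kg.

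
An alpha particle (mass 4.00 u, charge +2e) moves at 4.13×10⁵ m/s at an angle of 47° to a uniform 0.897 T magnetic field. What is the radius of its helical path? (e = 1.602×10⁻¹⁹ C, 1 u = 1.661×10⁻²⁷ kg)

r ≈ 6.98×10⁻³ m

v⊥ = v sinθ = 4.13×10⁵·sin47° ≈ 3.020×10⁵ m/s.
r = m v⊥/(|q|B) = (6.644×10⁻²⁷)(3.020×10⁵)/((3.204×10⁻¹⁹)(0.897)) ≈ 6.98×10⁻³ m.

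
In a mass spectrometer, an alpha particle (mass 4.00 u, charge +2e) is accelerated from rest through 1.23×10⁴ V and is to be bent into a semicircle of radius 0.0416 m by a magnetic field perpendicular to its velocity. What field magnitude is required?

B ≈ 0.543 T

v = √(2|q|V/m) = √(2·3.204×10⁻¹⁹·1.23×10⁴/6.644×10⁻²⁷) ≈ 1.089×10⁶ m/s.
B = mv/(|q|r) = (6.644×10⁻²⁷)(1.089×10⁶)/((3.204×10⁻¹⁹)(0.0416)) ≈ 0.543 T.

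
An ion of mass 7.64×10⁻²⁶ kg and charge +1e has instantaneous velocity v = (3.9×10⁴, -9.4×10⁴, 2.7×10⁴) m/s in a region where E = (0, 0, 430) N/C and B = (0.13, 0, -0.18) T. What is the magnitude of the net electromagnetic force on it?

|F| ≈ 3.78×10⁻¹⁵ N

v×B = (1.69×10⁴, 1.05×10⁴, 1.22×10⁴) N/C.
E + v×B = (1.69×10⁴, 1.05×10⁴, 1.26×10⁴) N/C.
F = q(E + v×B) = (1.602×10⁻¹⁹ C)·(1.69×10⁴, 1.05×10⁴, 1.26×10⁴) = (2.71×10⁻¹⁵, 1.69×10⁻¹⁵, 2.03×10⁻¹⁵) N.
|F| = 3.78×10⁻¹⁵ N.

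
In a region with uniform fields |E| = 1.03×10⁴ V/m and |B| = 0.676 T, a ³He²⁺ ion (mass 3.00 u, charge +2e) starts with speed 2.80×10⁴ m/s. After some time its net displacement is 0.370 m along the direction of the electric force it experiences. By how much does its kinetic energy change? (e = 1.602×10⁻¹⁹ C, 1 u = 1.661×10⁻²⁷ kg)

The magnetic force is always ⟂ v and does no work; only the electric force changes KE.
ΔKE = F_E · d = |q|E d = (3.204×10⁻¹⁹)(1.03×10⁴)(0.370) ≈ 1.22×10⁻¹⁵ J.

ΔKE ≈ 1.22×10⁻¹⁵ J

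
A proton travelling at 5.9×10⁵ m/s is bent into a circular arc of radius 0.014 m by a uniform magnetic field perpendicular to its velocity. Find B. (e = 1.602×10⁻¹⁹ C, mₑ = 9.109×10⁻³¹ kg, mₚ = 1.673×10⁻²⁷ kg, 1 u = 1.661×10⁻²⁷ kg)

From |q|vB = mv²/r, B = mv/(|q|r).
B = (1.673×10⁻²⁷)(5.9×10⁵)/((1.602×10⁻¹⁹)(0.014)) ≈ 0.44 T.

B ≈ 0.44 T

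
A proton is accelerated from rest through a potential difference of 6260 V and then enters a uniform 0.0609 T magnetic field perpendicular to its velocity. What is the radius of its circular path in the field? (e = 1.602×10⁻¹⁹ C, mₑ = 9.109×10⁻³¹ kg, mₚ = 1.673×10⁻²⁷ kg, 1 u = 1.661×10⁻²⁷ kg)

Acceleration: |q|V = ½mv² ⇒ v = √(2|q|V/m) = √(2·1.602×10⁻¹⁹·6260/1.673×10⁻²⁷) ≈ 1.095×10⁶ m/s.
In the field: r = mv/(|q|B) = (1.673×10⁻²⁷)(1.095×10⁶)/((1.602×10⁻¹⁹)(0.0609)) ≈ 0.188 m.

r ≈ 0.188 m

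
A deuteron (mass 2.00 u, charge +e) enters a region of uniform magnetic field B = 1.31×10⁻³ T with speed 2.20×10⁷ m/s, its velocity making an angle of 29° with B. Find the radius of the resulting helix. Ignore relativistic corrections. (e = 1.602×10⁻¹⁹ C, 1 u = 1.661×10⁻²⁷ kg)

v⊥ = v sinθ = 2.20×10⁷·sin29° ≈ 1.067×10⁷ m/s.
r = m v⊥/(|q|B) = (3.322×10⁻²⁷)(1.067×10⁷)/((1.602×10⁻¹⁹)(1.31×10⁻³)) ≈ 169 m.

r ≈ 169 m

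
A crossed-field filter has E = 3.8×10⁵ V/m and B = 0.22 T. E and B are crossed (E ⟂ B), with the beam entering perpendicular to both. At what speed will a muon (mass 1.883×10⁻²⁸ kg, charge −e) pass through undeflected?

For undeflected motion the electric and magnetic forces balance: qE = qvB.
v = E/B = 3.8×10⁵/0.22 = 1.7×10⁶ m/s.
The result is independent of the particle's charge and mass.

v = 1.7×10⁶ m/s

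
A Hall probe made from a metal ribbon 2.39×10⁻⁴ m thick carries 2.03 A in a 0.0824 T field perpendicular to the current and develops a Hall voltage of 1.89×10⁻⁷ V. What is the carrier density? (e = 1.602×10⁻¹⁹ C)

From V_H = IB/(n e t), n = IB/(V_H e t).
n = (2.03)(0.0824)/((1.89×10⁻⁷)(1.602×10⁻¹⁹)(2.39×10⁻⁴)) ≈ 2.31×10²⁸ m⁻³.

n ≈ 2.31×10²⁸ m⁻³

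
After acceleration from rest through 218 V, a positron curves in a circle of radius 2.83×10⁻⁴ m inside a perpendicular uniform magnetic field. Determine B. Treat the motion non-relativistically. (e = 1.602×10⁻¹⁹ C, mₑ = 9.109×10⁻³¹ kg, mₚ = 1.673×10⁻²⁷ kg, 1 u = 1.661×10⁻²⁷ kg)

B ≈ 0.176 T

v = √(2|q|V/m) = √(2·1.602×10⁻¹⁹·218/9.109×10⁻³¹) ≈ 8.757×10⁶ m/s.
B = mv/(|q|r) = (9.109×10⁻³¹)(8.757×10⁶)/((1.602×10⁻¹⁹)(2.83×10⁻⁴)) ≈ 0.176 T.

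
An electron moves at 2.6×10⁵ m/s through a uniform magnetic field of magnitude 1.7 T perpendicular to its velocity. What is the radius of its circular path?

The magnetic force provides the centripetal force: |q|vB = mv²/r.
r = mv/(|q|B) = (9.109×10⁻³¹)(2.6×10⁵)/((1.602×10⁻¹⁹)(1.7)) ≈ 8.7×10⁻⁷ m.

r ≈ 8.7×10⁻⁷ m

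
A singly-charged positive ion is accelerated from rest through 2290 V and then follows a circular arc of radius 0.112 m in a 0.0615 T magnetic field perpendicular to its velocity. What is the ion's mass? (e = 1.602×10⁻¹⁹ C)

m ≈ 1.66×10⁻²⁷ kg

Combine |q|V = ½mv² and r = mv/(|q|B): eliminate v to get m = qB²r²/(2V).
m = (1.602×10⁻¹⁹)(0.0615)²(0.112)²/(2·2290) ≈ 1.66×10⁻²⁷ kg.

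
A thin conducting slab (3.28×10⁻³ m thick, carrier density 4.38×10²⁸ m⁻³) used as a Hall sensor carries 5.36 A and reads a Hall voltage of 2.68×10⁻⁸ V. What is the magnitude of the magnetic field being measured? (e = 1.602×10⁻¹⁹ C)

From V_H = IB/(n e t), B = V_H n e t / I.
B = (2.68×10⁻⁸)(4.38×10²⁸)(1.602×10⁻¹⁹)(3.28×10⁻³)/5.36 ≈ 0.115 T.

B ≈ 0.115 T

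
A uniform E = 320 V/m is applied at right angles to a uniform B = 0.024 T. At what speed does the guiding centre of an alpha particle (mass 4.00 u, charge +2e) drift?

The E×B drift speed is v_d = E/B.
v_d = 320/0.024 = 1.3×10⁴ m/s.

v_d ≈ 1.3×10⁴ m/s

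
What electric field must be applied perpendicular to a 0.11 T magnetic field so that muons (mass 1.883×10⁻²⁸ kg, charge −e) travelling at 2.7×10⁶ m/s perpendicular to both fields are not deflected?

E = 3.0×10⁵ V/m

For straight-line motion qE = qvB, so E = vB.
E = 2.7×10⁶ × 0.11 = 3.0×10⁵ V/m.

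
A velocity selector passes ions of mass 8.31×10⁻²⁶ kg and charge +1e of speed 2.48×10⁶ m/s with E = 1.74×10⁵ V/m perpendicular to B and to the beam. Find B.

B = 0.0702 T

Balance of forces in the selector: qE = qvB ⇒ B = E/v.
B = 1.74×10⁵/2.48×10⁶ = 0.0702 T.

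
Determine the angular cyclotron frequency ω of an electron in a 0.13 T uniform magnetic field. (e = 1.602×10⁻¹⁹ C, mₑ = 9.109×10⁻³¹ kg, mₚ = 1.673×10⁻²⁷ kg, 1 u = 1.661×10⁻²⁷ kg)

ω = |q|B/m.
ω = (1.602×10⁻¹⁹)(0.13)/9.109×10⁻³¹ ≈ 2.3×10¹⁰ rad/s.

ω ≈ 2.3×10¹⁰ rad/s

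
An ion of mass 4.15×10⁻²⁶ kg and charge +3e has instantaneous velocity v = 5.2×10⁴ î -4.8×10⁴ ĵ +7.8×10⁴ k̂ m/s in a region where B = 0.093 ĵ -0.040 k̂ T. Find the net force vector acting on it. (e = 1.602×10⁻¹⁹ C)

F ≈ (-2.56×10⁻¹⁵, 1.00×10⁻¹⁵, 2.32×10⁻¹⁵) N

v×B = (-5330, 2080, 4840) N/C.
F = q v×B = (4.806×10⁻¹⁹ C)·(-5330, 2080, 4840) = (-2.56×10⁻¹⁵, 1.00×10⁻¹⁵, 2.32×10⁻¹⁵) N.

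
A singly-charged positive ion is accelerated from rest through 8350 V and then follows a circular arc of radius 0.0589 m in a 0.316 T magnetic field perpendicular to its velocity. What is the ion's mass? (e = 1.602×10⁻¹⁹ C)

m ≈ 3.32×10⁻²⁷ kg

Combine |q|V = ½mv² and r = mv/(|q|B): eliminate v to get m = qB²r²/(2V).
m = (1.602×10⁻¹⁹)(0.316)²(0.0589)²/(2·8350) ≈ 3.32×10⁻²⁷ kg.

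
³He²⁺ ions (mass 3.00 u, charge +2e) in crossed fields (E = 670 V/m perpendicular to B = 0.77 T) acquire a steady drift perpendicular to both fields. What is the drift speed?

v_d ≈ 870 m/s

In crossed fields the guiding centre drifts at v_d = |E×B|/B² = E/B, independent of charge and mass.
v_d = 670/0.77 = 870 m/s.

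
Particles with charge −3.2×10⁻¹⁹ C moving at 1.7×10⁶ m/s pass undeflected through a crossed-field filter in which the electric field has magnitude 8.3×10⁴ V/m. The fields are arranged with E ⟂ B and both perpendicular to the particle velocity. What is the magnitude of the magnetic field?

B = 0.049 T

Balance of forces in the selector: qE = qvB ⇒ B = E/v.
B = 8.3×10⁴/1.7×10⁶ = 0.049 T.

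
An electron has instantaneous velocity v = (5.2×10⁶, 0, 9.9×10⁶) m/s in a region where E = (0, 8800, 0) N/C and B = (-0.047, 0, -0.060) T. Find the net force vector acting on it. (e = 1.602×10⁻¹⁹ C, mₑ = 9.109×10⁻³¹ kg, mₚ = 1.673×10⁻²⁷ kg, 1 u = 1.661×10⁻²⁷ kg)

F ≈ (0, 2.31×10⁻¹⁴, 0) N

v×B = (0, -1.53×10⁵, 0) N/C.
E + v×B = (0, -1.44×10⁵, 0) N/C.
F = q(E + v×B) = (−1.602×10⁻¹⁹ C)·(0, -1.44×10⁵, 0) = (0, 2.31×10⁻¹⁴, 0) N.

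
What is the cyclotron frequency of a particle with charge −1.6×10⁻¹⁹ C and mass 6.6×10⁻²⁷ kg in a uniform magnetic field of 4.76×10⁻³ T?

f ≈ 1.84×10⁴ Hz

f = |q|B/(2πm).
f = (1.6×10⁻¹⁹)(4.76×10⁻³)/(2π·6.6×10⁻²⁷) ≈ 1.84×10⁴ Hz.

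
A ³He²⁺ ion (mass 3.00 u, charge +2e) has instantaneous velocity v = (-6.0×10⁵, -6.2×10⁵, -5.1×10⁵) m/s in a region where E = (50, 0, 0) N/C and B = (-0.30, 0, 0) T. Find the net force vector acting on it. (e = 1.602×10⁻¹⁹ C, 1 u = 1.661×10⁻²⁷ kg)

v×B = (0, 1.53×10⁵, -1.86×10⁵) N/C.
E + v×B = (50.0, 1.53×10⁵, -1.86×10⁵) N/C.
F = q(E + v×B) = (3.204×10⁻¹⁹ C)·(50.0, 1.53×10⁵, -1.86×10⁵) = (1.60×10⁻¹⁷, 4.90×10⁻¹⁴, -5.96×10⁻¹⁴) N.

F ≈ (1.60×10⁻¹⁷, 4.90×10⁻¹⁴, -5.96×10⁻¹⁴) N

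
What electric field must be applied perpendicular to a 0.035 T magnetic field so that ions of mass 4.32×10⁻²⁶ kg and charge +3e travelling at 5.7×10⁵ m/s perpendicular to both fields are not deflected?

E = 2.0×10⁴ V/m

For straight-line motion qE = qvB, so E = vB.
E = 5.7×10⁵ × 0.035 = 2.0×10⁴ V/m.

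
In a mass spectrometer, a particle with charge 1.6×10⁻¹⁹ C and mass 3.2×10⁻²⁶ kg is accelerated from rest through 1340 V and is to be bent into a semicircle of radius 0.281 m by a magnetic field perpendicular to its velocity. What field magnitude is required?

v = √(2|q|V/m) = √(2·1.6×10⁻¹⁹·1340/3.2×10⁻²⁶) ≈ 1.158×10⁵ m/s.
B = mv/(|q|r) = (3.2×10⁻²⁶)(1.158×10⁵)/((1.6×10⁻¹⁹)(0.281)) ≈ 0.0824 T.

B ≈ 0.0824 T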